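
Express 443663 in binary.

Using repeated division by 2:
443663 ÷ 2 = 221831 remainder 1
221831 ÷ 2 = 110915 remainder 1
110915 ÷ 2 = 55457 remainder 1
55457 ÷ 2 = 27728 remainder 1
27728 ÷ 2 = 13864 remainder 0
13864 ÷ 2 = 6932 remainder 0
6932 ÷ 2 = 3466 remainder 0
3466 ÷ 2 = 1733 remainder 0
1733 ÷ 2 = 866 remainder 1
866 ÷ 2 = 433 remainder 0
433 ÷ 2 = 216 remainder 1
216 ÷ 2 = 108 remainder 0
108 ÷ 2 = 54 remainder 0
54 ÷ 2 = 27 remainder 0
27 ÷ 2 = 13 remainder 1
13 ÷ 2 = 6 remainder 1
6 ÷ 2 = 3 remainder 0
3 ÷ 2 = 1 remainder 1
1 ÷ 2 = 0 remainder 1
Reading remainders bottom to top: 1101100010100001111



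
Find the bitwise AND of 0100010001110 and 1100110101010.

AND: 1 only when both bits are 1
  0100010001110
& 1100110101010
---------------
  0100010001010
Decimal: 2190 & 6570 = 2186



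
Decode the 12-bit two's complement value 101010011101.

Binary: 101010011101
Sign bit: 1 (negative)
Invert: 010101100010
Add 1:  010101100011
Magnitude: 010101100011 = 1024 + 256 + 64 + 32 + 2 + 1 = 1379
Value: -1379



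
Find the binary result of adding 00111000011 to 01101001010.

Add column by column from the right: bit + bit + carry-in; write the sum mod 2, carry 1 when the sum is 2 or 3.
carry:  11110000100
        00111000011
+       01101001010
-------------------
       010100001101
(the carry out of the leftmost column, 0, becomes the leading bit)
Decimal check:
  00111000011 = 256 + 128 + 64 + 2 + 1 = 451
  01101001010 = 512 + 256 + 64 + 8 + 2 = 842
  451 + 842 = 1293, and 010100001101 = 1024 + 256 + 8 + 4 + 1 = 1293 ✓



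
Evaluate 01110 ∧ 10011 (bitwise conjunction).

AND: 1 only when both bits are 1
  01110
& 10011
-------
  00010
Decimal: 14 & 19 = 2



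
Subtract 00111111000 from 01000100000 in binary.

Method 1 - Direct subtraction (column by column from the right: bit − bit − borrow-in; if negative, add 2 and borrow 1 from the next column):
borrow: 01111110000
        01000100000
-       00111111000
-------------------
        00000101000

Method 2 - Add two's complement:
Two's complement of 00111111000: invert → 11000000111, add 1 → 11000001000
  01000100000
+ 11000001000
-------------
 100000101000  (end carry out of the top bit = 1)
Discarding the end carry: 00000101000
Decimal check:
  01000100000 = 512 + 32 = 544
  00111111000 = 256 + 128 + 64 + 32 + 16 + 8 = 504
  544 - 504 = 40, and 00000101000 = 32 + 8 = 40 ✓



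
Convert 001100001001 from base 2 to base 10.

Sum of powers of 2 for each 1-bit:
2^0 + 2^3 + 2^8 + 2^9
= 1 + 8 + 256 + 512
= 777



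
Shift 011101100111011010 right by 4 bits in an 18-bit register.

Original: 011101100111011010 (decimal 121306)
Shift right by 4 positions
Drop the 4 low bits; fill with zeros on the left
Result: 000001110110011101 (decimal 7581)
Equivalent: 121306 >> 4 = 121306 ÷ 2^4 = 7581



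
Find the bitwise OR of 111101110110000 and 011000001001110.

OR: 1 when either bit is 1
  111101110110000
| 011000001001110
-----------------
  111101111111110
Decimal: 31664 | 12366 = 31742



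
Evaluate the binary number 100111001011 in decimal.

Sum of powers of 2 for each 1-bit:
2^0 + 2^1 + 2^3 + 2^6 + 2^7 + 2^8 + 2^11
= 1 + 2 + 8 + 64 + 128 + 256 + 2048
= 2507



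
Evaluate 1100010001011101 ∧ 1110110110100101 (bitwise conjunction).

AND: 1 only when both bits are 1
  1100010001011101
& 1110110110100101
------------------
  1100010000000101
Decimal: 50269 & 60837 = 50181



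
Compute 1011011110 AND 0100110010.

AND: 1 only when both bits are 1
  1011011110
& 0100110010
------------
  0000010010
Decimal: 734 & 306 = 18



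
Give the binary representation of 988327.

Using repeated division by 2:
988327 ÷ 2 = 494163 remainder 1
494163 ÷ 2 = 247081 remainder 1
247081 ÷ 2 = 123540 remainder 1
123540 ÷ 2 = 61770 remainder 0
61770 ÷ 2 = 30885 remainder 0
30885 ÷ 2 = 15442 remainder 1
15442 ÷ 2 = 7721 remainder 0
7721 ÷ 2 = 3860 remainder 1
3860 ÷ 2 = 1930 remainder 0
1930 ÷ 2 = 965 remainder 0
965 ÷ 2 = 482 remainder 1
482 ÷ 2 = 241 remainder 0
241 ÷ 2 = 120 remainder 1
120 ÷ 2 = 60 remainder 0
60 ÷ 2 = 30 remainder 0
30 ÷ 2 = 15 remainder 0
15 ÷ 2 = 7 remainder 1
7 ÷ 2 = 3 remainder 1
3 ÷ 2 = 1 remainder 1
1 ÷ 2 = 0 remainder 1
Reading remainders bottom to top: 11110001010010100111



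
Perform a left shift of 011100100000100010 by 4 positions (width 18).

Original: 011100100000100010 (decimal 116770)
Shift left by 4 positions
Append 4 zeros on the right and drop the 4 high bits that overflow the 18-bit width
Result: 001000001000100000 (decimal 33312)
Equivalent: 116770 << 4 = 116770 × 2^4 = 1868320, truncated to 18 bits = 33312



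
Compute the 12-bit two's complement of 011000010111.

Original: 011000010111
Step 1 - Invert all bits: 100111101000
Step 2 - Add 1: 100111101001
Verification: 011000010111 + 100111101001 = 1000000000000; discarding the end carry (carry out of the top bit) leaves the 12-bit value 000000000000, as required for x + (-x)



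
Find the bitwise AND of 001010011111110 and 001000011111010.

AND: 1 only when both bits are 1
  001010011111110
& 001000011111010
-----------------
  001000011111010
Decimal: 5374 & 4346 = 4346



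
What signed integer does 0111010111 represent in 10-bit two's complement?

Binary: 0111010111
Sign bit: 0 (non-negative)
Read directly as an unsigned value:
0111010111 = 256 + 128 + 64 + 16 + 4 + 2 + 1 = 471
Value: 471



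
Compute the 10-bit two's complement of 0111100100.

Original: 0111100100
Step 1 - Invert all bits: 1000011011
Step 2 - Add 1: 1000011100
Verification: 0111100100 + 1000011100 = 10000000000; discarding the end carry (carry out of the top bit) leaves the 10-bit value 0000000000, as required for x + (-x)



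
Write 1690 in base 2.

Using repeated division by 2:
1690 ÷ 2 = 845 remainder 0
845 ÷ 2 = 422 remainder 1
422 ÷ 2 = 211 remainder 0
211 ÷ 2 = 105 remainder 1
105 ÷ 2 = 52 remainder 1
52 ÷ 2 = 26 remainder 0
26 ÷ 2 = 13 remainder 0
13 ÷ 2 = 6 remainder 1
6 ÷ 2 = 3 remainder 0
3 ÷ 2 = 1 remainder 1
1 ÷ 2 = 0 remainder 1
Reading remainders bottom to top: 11010011010



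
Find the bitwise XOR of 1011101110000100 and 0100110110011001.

XOR: 1 when bits differ
  1011101110000100
^ 0100110110011001
------------------
  1111011000011101
Decimal: 48004 ^ 19865 = 63005



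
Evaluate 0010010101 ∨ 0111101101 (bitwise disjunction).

OR: 1 when either bit is 1
  0010010101
| 0111101101
------------
  0111111101
Decimal: 149 | 493 = 509



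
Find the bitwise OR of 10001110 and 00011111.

OR: 1 when either bit is 1
  10001110
| 00011111
----------
  10011111
Decimal: 142 | 31 = 159



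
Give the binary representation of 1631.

Using repeated division by 2:
1631 ÷ 2 = 815 remainder 1
815 ÷ 2 = 407 remainder 1
407 ÷ 2 = 203 remainder 1
203 ÷ 2 = 101 remainder 1
101 ÷ 2 = 50 remainder 1
50 ÷ 2 = 25 remainder 0
25 ÷ 2 = 12 remainder 1
12 ÷ 2 = 6 remainder 0
6 ÷ 2 = 3 remainder 0
3 ÷ 2 = 1 remainder 1
1 ÷ 2 = 0 remainder 1
Reading remainders bottom to top: 11001011111



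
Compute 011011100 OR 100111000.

OR: 1 when either bit is 1
  011011100
| 100111000
-----------
  111111100
Decimal: 220 | 312 = 508



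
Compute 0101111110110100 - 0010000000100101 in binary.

Method 1 - Direct subtraction (column by column from the right: bit − bit − borrow-in; if negative, add 2 and borrow 1 from the next column):
borrow: 0100000000011110
        0101111110110100
-       0010000000100101
------------------------
        0011111110001111

Method 2 - Add two's complement:
Two's complement of 0010000000100101: invert → 1101111111011010, add 1 → 1101111111011011
  0101111110110100
+ 1101111111011011
------------------
 10011111110001111  (end carry out of the top bit = 1)
Discarding the end carry: 0011111110001111
Decimal check:
  0101111110110100 = 16384 + 4096 + 2048 + 1024 + 512 + 256 + 128 + 32 + 16 + 4 = 24500
  0010000000100101 = 8192 + 32 + 4 + 1 = 8229
  24500 - 8229 = 16271, and 0011111110001111 = 8192 + 4096 + 2048 + 1024 + 512 + 256 + 128 + 8 + 4 + 2 + 1 = 16271 ✓



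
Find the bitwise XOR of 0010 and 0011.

XOR: 1 when bits differ
  0010
^ 0011
------
  0001
Decimal: 2 ^ 3 = 1



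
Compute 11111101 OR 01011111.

OR: 1 when either bit is 1
  11111101
| 01011111
----------
  11111111
Decimal: 253 | 95 = 255



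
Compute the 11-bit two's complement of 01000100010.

Original: 01000100010
Step 1 - Invert all bits: 10111011101
Step 2 - Add 1: 10111011110
Verification: 01000100010 + 10111011110 = 100000000000; discarding the end carry (carry out of the top bit) leaves the 11-bit value 00000000000, as required for x + (-x)



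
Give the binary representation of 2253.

Using repeated division by 2:
2253 ÷ 2 = 1126 remainder 1
1126 ÷ 2 = 563 remainder 0
563 ÷ 2 = 281 remainder 1
281 ÷ 2 = 140 remainder 1
140 ÷ 2 = 70 remainder 0
70 ÷ 2 = 35 remainder 0
35 ÷ 2 = 17 remainder 1
17 ÷ 2 = 8 remainder 1
8 ÷ 2 = 4 remainder 0
4 ÷ 2 = 2 remainder 0
2 ÷ 2 = 1 remainder 0
1 ÷ 2 = 0 remainder 1
Reading remainders bottom to top: 100011001101



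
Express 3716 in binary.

Using repeated division by 2:
3716 ÷ 2 = 1858 remainder 0
1858 ÷ 2 = 929 remainder 0
929 ÷ 2 = 464 remainder 1
464 ÷ 2 = 232 remainder 0
232 ÷ 2 = 116 remainder 0
116 ÷ 2 = 58 remainder 0
58 ÷ 2 = 29 remainder 0
29 ÷ 2 = 14 remainder 1
14 ÷ 2 = 7 remainder 0
7 ÷ 2 = 3 remainder 1
3 ÷ 2 = 1 remainder 1
1 ÷ 2 = 0 remainder 1
Reading remainders bottom to top: 111010000100



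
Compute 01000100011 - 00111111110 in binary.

Method 1 - Direct subtraction (column by column from the right: bit − bit − borrow-in; if negative, add 2 and borrow 1 from the next column):
borrow: 01111111000
        01000100011
-       00111111110
-------------------
        00000100101

Method 2 - Add two's complement:
Two's complement of 00111111110: invert → 11000000001, add 1 → 11000000010
  01000100011
+ 11000000010
-------------
 100000100101  (end carry out of the top bit = 1)
Discarding the end carry: 00000100101
Decimal check:
  01000100011 = 512 + 32 + 2 + 1 = 547
  00111111110 = 256 + 128 + 64 + 32 + 16 + 8 + 4 + 2 = 510
  547 - 510 = 37, and 00000100101 = 32 + 4 + 1 = 37 ✓



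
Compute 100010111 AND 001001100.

AND: 1 only when both bits are 1
  100010111
& 001001100
-----------
  000000100
Decimal: 279 & 76 = 4



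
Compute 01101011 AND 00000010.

AND: 1 only when both bits are 1
  01101011
& 00000010
----------
  00000010
Decimal: 107 & 2 = 2



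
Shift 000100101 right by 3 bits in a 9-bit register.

Original: 000100101 (decimal 37)
Shift right by 3 positions
Drop the 3 low bits; fill with zeros on the left
Result: 000000100 (decimal 4)
Equivalent: 37 >> 3 = 37 ÷ 2^3 = 4



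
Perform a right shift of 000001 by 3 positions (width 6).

Original: 000001 (decimal 1)
Shift right by 3 positions
Drop the 3 low bits; fill with zeros on the left
Result: 000000 (decimal 0)
Equivalent: 1 >> 3 = 1 ÷ 2^3 = 0



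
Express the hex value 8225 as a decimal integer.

Expand by place value (powers of 16):
8225 = 8 × 16^3 + 2 × 16^2 + 2 × 16^1 + 5 × 16^0
= 8 × 4096 + 2 × 256 + 2 × 16 + 5 × 1
= 32768 + 512 + 32 + 5
= 33317



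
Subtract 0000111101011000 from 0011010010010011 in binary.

Method 1 - Direct subtraction (column by column from the right: bit − bit − borrow-in; if negative, add 2 and borrow 1 from the next column):
borrow: 0001111011110000
        0011010010010011
-       0000111101011000
------------------------
        0010010100111011

Method 2 - Add two's complement:
Two's complement of 0000111101011000: invert → 1111000010100111, add 1 → 1111000010101000
  0011010010010011
+ 1111000010101000
------------------
 10010010100111011  (end carry out of the top bit = 1)
Discarding the end carry: 0010010100111011
Decimal check:
  0011010010010011 = 8192 + 4096 + 1024 + 128 + 16 + 2 + 1 = 13459
  0000111101011000 = 2048 + 1024 + 512 + 256 + 64 + 16 + 8 = 3928
  13459 - 3928 = 9531, and 0010010100111011 = 8192 + 1024 + 256 + 32 + 16 + 8 + 2 + 1 = 9531 ✓



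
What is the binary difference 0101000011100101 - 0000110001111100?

Method 1 - Direct subtraction (column by column from the right: bit − bit − borrow-in; if negative, add 2 and borrow 1 from the next column):
borrow: 0001100011110000
        0101000011100101
-       0000110001111100
------------------------
        0100010001101001

Method 2 - Add two's complement:
Two's complement of 0000110001111100: invert → 1111001110000011, add 1 → 1111001110000100
  0101000011100101
+ 1111001110000100
------------------
 10100010001101001  (end carry out of the top bit = 1)
Discarding the end carry: 0100010001101001
Decimal check:
  0101000011100101 = 16384 + 4096 + 128 + 64 + 32 + 4 + 1 = 20709
  0000110001111100 = 2048 + 1024 + 64 + 32 + 16 + 8 + 4 = 3196
  20709 - 3196 = 17513, and 0100010001101001 = 16384 + 1024 + 64 + 32 + 8 + 1 = 17513 ✓



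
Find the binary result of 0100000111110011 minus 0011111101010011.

Method 1 - Direct subtraction (column by column from the right: bit − bit − borrow-in; if negative, add 2 and borrow 1 from the next column):
borrow: 0111110000000000
        0100000111110011
-       0011111101010011
------------------------
        0000001010100000

Method 2 - Add two's complement:
Two's complement of 0011111101010011: invert → 1100000010101100, add 1 → 1100000010101101
  0100000111110011
+ 1100000010101101
------------------
 10000001010100000  (end carry out of the top bit = 1)
Discarding the end carry: 0000001010100000
Decimal check:
  0100000111110011 = 16384 + 256 + 128 + 64 + 32 + 16 + 2 + 1 = 16883
  0011111101010011 = 8192 + 4096 + 2048 + 1024 + 512 + 256 + 64 + 16 + 2 + 1 = 16211
  16883 - 16211 = 672, and 0000001010100000 = 512 + 128 + 32 = 672 ✓



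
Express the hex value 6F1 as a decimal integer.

Expand by place value (powers of 16):
Digit values: F = 15
6F1 = 6 × 16^2 + 15 × 16^1 + 1 × 16^0
= 6 × 256 + 15 × 16 + 1 × 1
= 1536 + 240 + 1
= 1777



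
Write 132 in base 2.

Using repeated division by 2:
132 ÷ 2 = 66 remainder 0
66 ÷ 2 = 33 remainder 0
33 ÷ 2 = 16 remainder 1
16 ÷ 2 = 8 remainder 0
8 ÷ 2 = 4 remainder 0
4 ÷ 2 = 2 remainder 0
2 ÷ 2 = 1 remainder 0
1 ÷ 2 = 0 remainder 1
Reading remainders bottom to top: 10000100



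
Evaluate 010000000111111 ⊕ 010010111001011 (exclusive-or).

XOR: 1 when bits differ
  010000000111111
^ 010010111001011
-----------------
  000010111110100
Decimal: 8255 ^ 9675 = 1524



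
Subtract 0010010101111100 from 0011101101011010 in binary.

Method 1 - Direct subtraction (column by column from the right: bit − bit − borrow-in; if negative, add 2 and borrow 1 from the next column):
borrow: 0000101111111000
        0011101101011010
-       0010010101111100
------------------------
        0001010111011110

Method 2 - Add two's complement:
Two's complement of 0010010101111100: invert → 1101101010000011, add 1 → 1101101010000100
  0011101101011010
+ 1101101010000100
------------------
 10001010111011110  (end carry out of the top bit = 1)
Discarding the end carry: 0001010111011110
Decimal check:
  0011101101011010 = 8192 + 4096 + 2048 + 512 + 256 + 64 + 16 + 8 + 2 = 15194
  0010010101111100 = 8192 + 1024 + 256 + 64 + 32 + 16 + 8 + 4 = 9596
  15194 - 9596 = 5598, and 0001010111011110 = 4096 + 1024 + 256 + 128 + 64 + 16 + 8 + 4 + 2 = 5598 ✓



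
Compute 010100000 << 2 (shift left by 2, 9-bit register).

Original: 010100000 (decimal 160)
Shift left by 2 positions
Append 2 zeros on the right and drop the 2 high bits that overflow the 9-bit width
Result: 010000000 (decimal 128)
Equivalent: 160 << 2 = 160 × 2^2 = 640, truncated to 9 bits = 128



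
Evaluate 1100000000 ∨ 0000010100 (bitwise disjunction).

OR: 1 when either bit is 1
  1100000000
| 0000010100
------------
  1100010100
Decimal: 768 | 20 = 788



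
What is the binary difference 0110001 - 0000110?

Method 1 - Direct subtraction (column by column from the right: bit − bit − borrow-in; if negative, add 2 and borrow 1 from the next column):
borrow: 0011100
        0110001
-       0000110
---------------
        0101011

Method 2 - Add two's complement:
Two's complement of 0000110: invert → 1111001, add 1 → 1111010
  0110001
+ 1111010
---------
 10101011  (end carry out of the top bit = 1)
Discarding the end carry: 0101011
Decimal check:
  0110001 = 32 + 16 + 1 = 49
  0000110 = 4 + 2 = 6
  49 - 6 = 43, and 0101011 = 32 + 8 + 2 + 1 = 43 ✓



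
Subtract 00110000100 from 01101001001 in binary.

Method 1 - Direct subtraction (column by column from the right: bit − bit − borrow-in; if negative, add 2 and borrow 1 from the next column):
borrow: 01100001000
        01101001001
-       00110000100
-------------------
        00111000101

Method 2 - Add two's complement:
Two's complement of 00110000100: invert → 11001111011, add 1 → 11001111100
  01101001001
+ 11001111100
-------------
 100111000101  (end carry out of the top bit = 1)
Discarding the end carry: 00111000101
Decimal check:
  01101001001 = 512 + 256 + 64 + 8 + 1 = 841
  00110000100 = 256 + 128 + 4 = 388
  841 - 388 = 453, and 00111000101 = 256 + 128 + 64 + 4 + 1 = 453 ✓



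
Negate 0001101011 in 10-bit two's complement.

Original: 0001101011
Step 1 - Invert all bits: 1110010100
Step 2 - Add 1: 1110010101
Verification: 0001101011 + 1110010101 = 10000000000; discarding the end carry (carry out of the top bit) leaves the 10-bit value 0000000000, as required for x + (-x)



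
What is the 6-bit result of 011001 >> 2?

Original: 011001 (decimal 25)
Shift right by 2 positions
Drop the 2 low bits; fill with zeros on the left
Result: 000110 (decimal 6)
Equivalent: 25 >> 2 = 25 ÷ 2^2 = 6



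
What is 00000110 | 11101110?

OR: 1 when either bit is 1
  00000110
| 11101110
----------
  11101110
Decimal: 6 | 238 = 238



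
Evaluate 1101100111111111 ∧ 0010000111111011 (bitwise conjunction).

AND: 1 only when both bits are 1
  1101100111111111
& 0010000111111011
------------------
  0000000111111011
Decimal: 55807 & 8699 = 507



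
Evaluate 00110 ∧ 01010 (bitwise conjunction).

AND: 1 only when both bits are 1
  00110
& 01010
-------
  00010
Decimal: 6 & 10 = 2



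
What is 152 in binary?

Using repeated division by 2:
152 ÷ 2 = 76 remainder 0
76 ÷ 2 = 38 remainder 0
38 ÷ 2 = 19 remainder 0
19 ÷ 2 = 9 remainder 1
9 ÷ 2 = 4 remainder 1
4 ÷ 2 = 2 remainder 0
2 ÷ 2 = 1 remainder 0
1 ÷ 2 = 0 remainder 1
Reading remainders bottom to top: 10011000



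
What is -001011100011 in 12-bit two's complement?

Original: 001011100011
Step 1 - Invert all bits: 110100011100
Step 2 - Add 1: 110100011101
Verification: 001011100011 + 110100011101 = 1000000000000; discarding the end carry (carry out of the top bit) leaves the 12-bit value 000000000000, as required for x + (-x)



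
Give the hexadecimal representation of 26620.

Using repeated division by 16 (digits 10–15 are A–F):
26620 ÷ 16 = 1663 remainder 12 (C)
1663 ÷ 16 = 103 remainder 15 (F)
103 ÷ 16 = 6 remainder 7
6 ÷ 16 = 0 remainder 6
Reading remainders bottom to top: 67FC



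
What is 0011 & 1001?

AND: 1 only when both bits are 1
  0011
& 1001
------
  0001
Decimal: 3 & 9 = 1



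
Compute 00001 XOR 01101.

XOR: 1 when bits differ
  00001
^ 01101
-------
  01100
Decimal: 1 ^ 13 = 12



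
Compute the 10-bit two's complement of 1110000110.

Original (sign bit 1, negative): 1110000110
Step 1 - Invert all bits: 0001111001
Step 2 - Add 1: 0001111010
Verification: 1110000110 + 0001111010 = 10000000000; discarding the end carry (carry out of the top bit) leaves the 10-bit value 0000000000, as required for x + (-x)



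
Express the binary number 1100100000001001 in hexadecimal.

Group into 4-bit nibbles from right:
  1100 = C
  1000 = 8
  0000 = 0
  1001 = 9
Result: C809



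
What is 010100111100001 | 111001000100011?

OR: 1 when either bit is 1
  010100111100001
| 111001000100011
-----------------
  111101111100011
Decimal: 10721 | 29219 = 31715



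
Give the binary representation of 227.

Using repeated division by 2:
227 ÷ 2 = 113 remainder 1
113 ÷ 2 = 56 remainder 1
56 ÷ 2 = 28 remainder 0
28 ÷ 2 = 14 remainder 0
14 ÷ 2 = 7 remainder 0
7 ÷ 2 = 3 remainder 1
3 ÷ 2 = 1 remainder 1
1 ÷ 2 = 0 remainder 1
Reading remainders bottom to top: 11100011



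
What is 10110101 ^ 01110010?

XOR: 1 when bits differ
  10110101
^ 01110010
----------
  11000111
Decimal: 181 ^ 114 = 199



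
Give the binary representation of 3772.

Using repeated division by 2:
3772 ÷ 2 = 1886 remainder 0
1886 ÷ 2 = 943 remainder 0
943 ÷ 2 = 471 remainder 1
471 ÷ 2 = 235 remainder 1
235 ÷ 2 = 117 remainder 1
117 ÷ 2 = 58 remainder 1
58 ÷ 2 = 29 remainder 0
29 ÷ 2 = 14 remainder 1
14 ÷ 2 = 7 remainder 0
7 ÷ 2 = 3 remainder 1
3 ÷ 2 = 1 remainder 1
1 ÷ 2 = 0 remainder 1
Reading remainders bottom to top: 111010111100



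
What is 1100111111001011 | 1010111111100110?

OR: 1 when either bit is 1
  1100111111001011
| 1010111111100110
------------------
  1110111111101111
Decimal: 53195 | 45030 = 61423



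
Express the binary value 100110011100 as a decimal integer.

Sum of powers of 2 for each 1-bit:
2^2 + 2^3 + 2^4 + 2^7 + 2^8 + 2^11
= 4 + 8 + 16 + 128 + 256 + 2048
= 2460



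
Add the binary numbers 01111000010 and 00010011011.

Add column by column from the right: bit + bit + carry-in; write the sum mod 2, carry 1 when the sum is 2 or 3.
carry:  11100000100
        01111000010
+       00010011011
-------------------
       010001011101
(the carry out of the leftmost column, 0, becomes the leading bit)
Decimal check:
  01111000010 = 512 + 256 + 128 + 64 + 2 = 962
  00010011011 = 128 + 16 + 8 + 2 + 1 = 155
  962 + 155 = 1117, and 010001011101 = 1024 + 64 + 16 + 8 + 4 + 1 = 1117 ✓



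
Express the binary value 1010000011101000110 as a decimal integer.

Sum of powers of 2 for each 1-bit:
2^1 + 2^2 + 2^6 + 2^8 + 2^9 + 2^10 + 2^16 + 2^18
= 2 + 4 + 64 + 256 + 512 + 1024 + 65536 + 262144
= 329542



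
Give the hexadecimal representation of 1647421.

Using repeated division by 16 (digits 10–15 are A–F):
1647421 ÷ 16 = 102963 remainder 13 (D)
102963 ÷ 16 = 6435 remainder 3
6435 ÷ 16 = 402 remainder 3
402 ÷ 16 = 25 remainder 2
25 ÷ 16 = 1 remainder 9
1 ÷ 16 = 0 remainder 1
Reading remainders bottom to top: 19233D



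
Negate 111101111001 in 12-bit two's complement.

Original (sign bit 1, negative): 111101111001
Step 1 - Invert all bits: 000010000110
Step 2 - Add 1: 000010000111
Verification: 111101111001 + 000010000111 = 1000000000000; discarding the end carry (carry out of the top bit) leaves the 12-bit value 000000000000, as required for x + (-x)



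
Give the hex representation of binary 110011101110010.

Group into 4-bit nibbles from right:
  0110 = 6
  0111 = 7
  0111 = 7
  0010 = 2
Result: 6772



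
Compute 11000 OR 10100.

OR: 1 when either bit is 1
  11000
| 10100
-------
  11100
Decimal: 24 | 20 = 28



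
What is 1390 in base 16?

Using repeated division by 16 (digits 10–15 are A–F):
1390 ÷ 16 = 86 remainder 14 (E)
86 ÷ 16 = 5 remainder 6
5 ÷ 16 = 0 remainder 5
Reading remainders bottom to top: 56E



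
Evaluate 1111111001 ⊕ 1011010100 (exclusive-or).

XOR: 1 when bits differ
  1111111001
^ 1011010100
------------
  0100101101
Decimal: 1017 ^ 724 = 301



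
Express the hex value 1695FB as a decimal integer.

Expand by place value (powers of 16):
Digit values: F = 15, B = 11
1695FB = 1 × 16^5 + 6 × 16^4 + 9 × 16^3 + 5 × 16^2 + 15 × 16^1 + 11 × 16^0
= 1 × 1048576 + 6 × 65536 + 9 × 4096 + 5 × 256 + 15 × 16 + 11 × 1
= 1048576 + 393216 + 36864 + 1280 + 240 + 11
= 1480187



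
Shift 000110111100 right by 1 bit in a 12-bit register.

Original: 000110111100 (decimal 444)
Shift right by 1 position
Drop the 1 low bit; fill with zero on the left
Result: 000011011110 (decimal 222)
Equivalent: 444 >> 1 = 444 ÷ 2^1 = 222



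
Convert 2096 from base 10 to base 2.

Using repeated division by 2:
2096 ÷ 2 = 1048 remainder 0
1048 ÷ 2 = 524 remainder 0
524 ÷ 2 = 262 remainder 0
262 ÷ 2 = 131 remainder 0
131 ÷ 2 = 65 remainder 1
65 ÷ 2 = 32 remainder 1
32 ÷ 2 = 16 remainder 0
16 ÷ 2 = 8 remainder 0
8 ÷ 2 = 4 remainder 0
4 ÷ 2 = 2 remainder 0
2 ÷ 2 = 1 remainder 0
1 ÷ 2 = 0 remainder 1
Reading remainders bottom to top: 100000110000



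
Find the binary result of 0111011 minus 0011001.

Method 1 - Direct subtraction (column by column from the right: bit − bit − borrow-in; if negative, add 2 and borrow 1 from the next column):
borrow: 0000000
        0111011
-       0011001
---------------
        0100010

Method 2 - Add two's complement:
Two's complement of 0011001: invert → 1100110, add 1 → 1100111
  0111011
+ 1100111
---------
 10100010  (end carry out of the top bit = 1)
Discarding the end carry: 0100010
Decimal check:
  0111011 = 32 + 16 + 8 + 2 + 1 = 59
  0011001 = 16 + 8 + 1 = 25
  59 - 25 = 34, and 0100010 = 32 + 2 = 34 ✓



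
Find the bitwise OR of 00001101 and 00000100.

OR: 1 when either bit is 1
  00001101
| 00000100
----------
  00001101
Decimal: 13 | 4 = 13



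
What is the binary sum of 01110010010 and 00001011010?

Add column by column from the right: bit + bit + carry-in; write the sum mod 2, carry 1 when the sum is 2 or 3.
carry:  00000100100
        01110010010
+       00001011010
-------------------
       001111101100
(the carry out of the leftmost column, 0, becomes the leading bit)
Decimal check:
  01110010010 = 512 + 256 + 128 + 16 + 2 = 914
  00001011010 = 64 + 16 + 8 + 2 = 90
  914 + 90 = 1004, and 001111101100 = 512 + 256 + 128 + 64 + 32 + 8 + 4 = 1004 ✓



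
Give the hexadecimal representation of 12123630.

Using repeated division by 16 (digits 10–15 are A–F):
12123630 ÷ 16 = 757726 remainder 14 (E)
757726 ÷ 16 = 47357 remainder 14 (E)
47357 ÷ 16 = 2959 remainder 13 (D)
2959 ÷ 16 = 184 remainder 15 (F)
184 ÷ 16 = 11 remainder 8
11 ÷ 16 = 0 remainder 11 (B)
Reading remainders bottom to top: B8FDEE



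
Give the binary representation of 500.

Using repeated division by 2:
500 ÷ 2 = 250 remainder 0
250 ÷ 2 = 125 remainder 0
125 ÷ 2 = 62 remainder 1
62 ÷ 2 = 31 remainder 0
31 ÷ 2 = 15 remainder 1
15 ÷ 2 = 7 remainder 1
7 ÷ 2 = 3 remainder 1
3 ÷ 2 = 1 remainder 1
1 ÷ 2 = 0 remainder 1
Reading remainders bottom to top: 111110100



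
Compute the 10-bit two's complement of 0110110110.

Original: 0110110110
Step 1 - Invert all bits: 1001001001
Step 2 - Add 1: 1001001010
Verification: 0110110110 + 1001001010 = 10000000000; discarding the end carry (carry out of the top bit) leaves the 10-bit value 0000000000, as required for x + (-x)



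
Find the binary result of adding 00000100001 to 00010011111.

Add column by column from the right: bit + bit + carry-in; write the sum mod 2, carry 1 when the sum is 2 or 3.
carry:  00001111110
        00000100001
+       00010011111
-------------------
       000011000000
(the carry out of the leftmost column, 0, becomes the leading bit)
Decimal check:
  00000100001 = 32 + 1 = 33
  00010011111 = 128 + 16 + 8 + 4 + 2 + 1 = 159
  33 + 159 = 192, and 000011000000 = 128 + 64 = 192 ✓



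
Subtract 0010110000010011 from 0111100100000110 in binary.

Method 1 - Direct subtraction (column by column from the right: bit − bit − borrow-in; if negative, add 2 and borrow 1 from the next column):
borrow: 0001100111100110
        0111100100000110
-       0010110000010011
------------------------
        0100110011110011

Method 2 - Add two's complement:
Two's complement of 0010110000010011: invert → 1101001111101100, add 1 → 1101001111101101
  0111100100000110
+ 1101001111101101
------------------
 10100110011110011  (end carry out of the top bit = 1)
Discarding the end carry: 0100110011110011
Decimal check:
  0111100100000110 = 16384 + 8192 + 4096 + 2048 + 256 + 4 + 2 = 30982
  0010110000010011 = 8192 + 2048 + 1024 + 16 + 2 + 1 = 11283
  30982 - 11283 = 19699, and 0100110011110011 = 16384 + 2048 + 1024 + 128 + 64 + 32 + 16 + 2 + 1 = 19699 ✓



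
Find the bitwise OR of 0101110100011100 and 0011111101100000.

OR: 1 when either bit is 1
  0101110100011100
| 0011111101100000
------------------
  0111111101111100
Decimal: 23836 | 16224 = 32636



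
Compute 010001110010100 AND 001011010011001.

AND: 1 only when both bits are 1
  010001110010100
& 001011010011001
-----------------
  000001010010000
Decimal: 9108 & 5785 = 656



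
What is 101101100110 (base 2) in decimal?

Sum of powers of 2 for each 1-bit:
2^1 + 2^2 + 2^5 + 2^6 + 2^8 + 2^9 + 2^11
= 2 + 4 + 32 + 64 + 256 + 512 + 2048
= 2918



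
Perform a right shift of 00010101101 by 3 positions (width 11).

Original: 00010101101 (decimal 173)
Shift right by 3 positions
Drop the 3 low bits; fill with zeros on the left
Result: 00000010101 (decimal 21)
Equivalent: 173 >> 3 = 173 ÷ 2^3 = 21



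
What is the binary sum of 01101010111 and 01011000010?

Add column by column from the right: bit + bit + carry-in; write the sum mod 2, carry 1 when the sum is 2 or 3.
carry:  11110001100
        01101010111
+       01011000010
-------------------
       011000011001
(the carry out of the leftmost column, 0, becomes the leading bit)
Decimal check:
  01101010111 = 512 + 256 + 64 + 16 + 4 + 2 + 1 = 855
  01011000010 = 512 + 128 + 64 + 2 = 706
  855 + 706 = 1561, and 011000011001 = 1024 + 512 + 16 + 8 + 1 = 1561 ✓



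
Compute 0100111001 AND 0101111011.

AND: 1 only when both bits are 1
  0100111001
& 0101111011
------------
  0100111001
Decimal: 313 & 379 = 313



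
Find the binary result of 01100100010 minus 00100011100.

Method 1 - Direct subtraction (column by column from the right: bit − bit − borrow-in; if negative, add 2 and borrow 1 from the next column):
borrow: 00000111000
        01100100010
-       00100011100
-------------------
        01000000110

Method 2 - Add two's complement:
Two's complement of 00100011100: invert → 11011100011, add 1 → 11011100100
  01100100010
+ 11011100100
-------------
 101000000110  (end carry out of the top bit = 1)
Discarding the end carry: 01000000110
Decimal check:
  01100100010 = 512 + 256 + 32 + 2 = 802
  00100011100 = 256 + 16 + 8 + 4 = 284
  802 - 284 = 518, and 01000000110 = 512 + 4 + 2 = 518 ✓



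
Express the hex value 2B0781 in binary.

Convert each hex digit to 4 bits:
  2 = 0010
  B = 1011
  0 = 0000
  7 = 0111
  8 = 1000
  1 = 0001
Concatenate: 001010110000011110000001



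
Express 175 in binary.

Using repeated division by 2:
175 ÷ 2 = 87 remainder 1
87 ÷ 2 = 43 remainder 1
43 ÷ 2 = 21 remainder 1
21 ÷ 2 = 10 remainder 1
10 ÷ 2 = 5 remainder 0
5 ÷ 2 = 2 remainder 1
2 ÷ 2 = 1 remainder 0
1 ÷ 2 = 0 remainder 1
Reading remainders bottom to top: 10101111



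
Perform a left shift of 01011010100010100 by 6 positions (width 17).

Original: 01011010100010100 (decimal 46356)
Shift left by 6 positions
Append 6 zeros on the right and drop the 6 high bits that overflow the 17-bit width
Result: 10100010100000000 (decimal 83200)
Equivalent: 46356 << 6 = 46356 × 2^6 = 2966784, truncated to 17 bits = 83200



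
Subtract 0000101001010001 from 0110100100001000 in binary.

Method 1 - Direct subtraction (column by column from the right: bit − bit − borrow-in; if negative, add 2 and borrow 1 from the next column):
borrow: 0011110111101110
        0110100100001000
-       0000101001010001
------------------------
        0101111010110111

Method 2 - Add two's complement:
Two's complement of 0000101001010001: invert → 1111010110101110, add 1 → 1111010110101111
  0110100100001000
+ 1111010110101111
------------------
 10101111010110111  (end carry out of the top bit = 1)
Discarding the end carry: 0101111010110111
Decimal check:
  0110100100001000 = 16384 + 8192 + 2048 + 256 + 8 = 26888
  0000101001010001 = 2048 + 512 + 64 + 16 + 1 = 2641
  26888 - 2641 = 24247, and 0101111010110111 = 16384 + 4096 + 2048 + 1024 + 512 + 128 + 32 + 16 + 4 + 2 + 1 = 24247 ✓



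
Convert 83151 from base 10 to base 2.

Using repeated division by 2:
83151 ÷ 2 = 41575 remainder 1
41575 ÷ 2 = 20787 remainder 1
20787 ÷ 2 = 10393 remainder 1
10393 ÷ 2 = 5196 remainder 1
5196 ÷ 2 = 2598 remainder 0
2598 ÷ 2 = 1299 remainder 0
1299 ÷ 2 = 649 remainder 1
649 ÷ 2 = 324 remainder 1
324 ÷ 2 = 162 remainder 0
162 ÷ 2 = 81 remainder 0
81 ÷ 2 = 40 remainder 1
40 ÷ 2 = 20 remainder 0
20 ÷ 2 = 10 remainder 0
10 ÷ 2 = 5 remainder 0
5 ÷ 2 = 2 remainder 1
2 ÷ 2 = 1 remainder 0
1 ÷ 2 = 0 remainder 1
Reading remainders bottom to top: 10100010011001111



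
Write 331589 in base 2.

Using repeated division by 2:
331589 ÷ 2 = 165794 remainder 1
165794 ÷ 2 = 82897 remainder 0
82897 ÷ 2 = 41448 remainder 1
41448 ÷ 2 = 20724 remainder 0
20724 ÷ 2 = 10362 remainder 0
10362 ÷ 2 = 5181 remainder 0
5181 ÷ 2 = 2590 remainder 1
2590 ÷ 2 = 1295 remainder 0
1295 ÷ 2 = 647 remainder 1
647 ÷ 2 = 323 remainder 1
323 ÷ 2 = 161 remainder 1
161 ÷ 2 = 80 remainder 1
80 ÷ 2 = 40 remainder 0
40 ÷ 2 = 20 remainder 0
20 ÷ 2 = 10 remainder 0
10 ÷ 2 = 5 remainder 0
5 ÷ 2 = 2 remainder 1
2 ÷ 2 = 1 remainder 0
1 ÷ 2 = 0 remainder 1
Reading remainders bottom to top: 1010000111101000101



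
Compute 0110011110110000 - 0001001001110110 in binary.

Method 1 - Direct subtraction (column by column from the right: bit − bit − borrow-in; if negative, add 2 and borrow 1 from the next column):
borrow: 0010000011111100
        0110011110110000
-       0001001001110110
------------------------
        0101010100111010

Method 2 - Add two's complement:
Two's complement of 0001001001110110: invert → 1110110110001001, add 1 → 1110110110001010
  0110011110110000
+ 1110110110001010
------------------
 10101010100111010  (end carry out of the top bit = 1)
Discarding the end carry: 0101010100111010
Decimal check:
  0110011110110000 = 16384 + 8192 + 1024 + 512 + 256 + 128 + 32 + 16 = 26544
  0001001001110110 = 4096 + 512 + 64 + 32 + 16 + 4 + 2 = 4726
  26544 - 4726 = 21818, and 0101010100111010 = 16384 + 4096 + 1024 + 256 + 32 + 16 + 8 + 2 = 21818 ✓



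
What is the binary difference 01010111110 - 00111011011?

Method 1 - Direct subtraction (column by column from the right: bit − bit − borrow-in; if negative, add 2 and borrow 1 from the next column):
borrow: 01110000110
        01010111110
-       00111011011
-------------------
        00011100011

Method 2 - Add two's complement:
Two's complement of 00111011011: invert → 11000100100, add 1 → 11000100101
  01010111110
+ 11000100101
-------------
 100011100011  (end carry out of the top bit = 1)
Discarding the end carry: 00011100011
Decimal check:
  01010111110 = 512 + 128 + 32 + 16 + 8 + 4 + 2 = 702
  00111011011 = 256 + 128 + 64 + 16 + 8 + 2 + 1 = 475
  702 - 475 = 227, and 00011100011 = 128 + 64 + 32 + 2 + 1 = 227 ✓



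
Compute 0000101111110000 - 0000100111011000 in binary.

Method 1 - Direct subtraction (column by column from the right: bit − bit − borrow-in; if negative, add 2 and borrow 1 from the next column):
borrow: 0000000000110000
        0000101111110000
-       0000100111011000
------------------------
        0000001000011000

Method 2 - Add two's complement:
Two's complement of 0000100111011000: invert → 1111011000100111, add 1 → 1111011000101000
  0000101111110000
+ 1111011000101000
------------------
 10000001000011000  (end carry out of the top bit = 1)
Discarding the end carry: 0000001000011000
Decimal check:
  0000101111110000 = 2048 + 512 + 256 + 128 + 64 + 32 + 16 = 3056
  0000100111011000 = 2048 + 256 + 128 + 64 + 16 + 8 = 2520
  3056 - 2520 = 536, and 0000001000011000 = 512 + 16 + 8 = 536 ✓



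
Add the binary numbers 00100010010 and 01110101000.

Add column by column from the right: bit + bit + carry-in; write the sum mod 2, carry 1 when the sum is 2 or 3.
carry:  11000000000
        00100010010
+       01110101000
-------------------
       010010111010
(the carry out of the leftmost column, 0, becomes the leading bit)
Decimal check:
  00100010010 = 256 + 16 + 2 = 274
  01110101000 = 512 + 256 + 128 + 32 + 8 = 936
  274 + 936 = 1210, and 010010111010 = 1024 + 128 + 32 + 16 + 8 + 2 = 1210 ✓



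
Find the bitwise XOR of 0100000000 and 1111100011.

XOR: 1 when bits differ
  0100000000
^ 1111100011
------------
  1011100011
Decimal: 256 ^ 995 = 739



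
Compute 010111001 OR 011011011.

OR: 1 when either bit is 1
  010111001
| 011011011
-----------
  011111011
Decimal: 185 | 219 = 251



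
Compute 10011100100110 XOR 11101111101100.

XOR: 1 when bits differ
  10011100100110
^ 11101111101100
----------------
  01110011001010
Decimal: 10022 ^ 15340 = 7370



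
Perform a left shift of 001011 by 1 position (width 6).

Original: 001011 (decimal 11)
Shift left by 1 position
Append 1 zero on the right
Result: 010110 (decimal 22)
Equivalent: 11 << 1 = 11 × 2^1 = 22



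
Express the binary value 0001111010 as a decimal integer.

Sum of powers of 2 for each 1-bit:
2^1 + 2^3 + 2^4 + 2^5 + 2^6
= 2 + 8 + 16 + 32 + 64
= 122



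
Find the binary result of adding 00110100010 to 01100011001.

Add column by column from the right: bit + bit + carry-in; write the sum mod 2, carry 1 when the sum is 2 or 3.
carry:  11000000000
        00110100010
+       01100011001
-------------------
       010010111011
(the carry out of the leftmost column, 0, becomes the leading bit)
Decimal check:
  00110100010 = 256 + 128 + 32 + 2 = 418
  01100011001 = 512 + 256 + 16 + 8 + 1 = 793
  418 + 793 = 1211, and 010010111011 = 1024 + 128 + 32 + 16 + 8 + 2 + 1 = 1211 ✓



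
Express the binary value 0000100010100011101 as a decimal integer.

Sum of powers of 2 for each 1-bit:
2^0 + 2^2 + 2^3 + 2^4 + 2^8 + 2^10 + 2^14
= 1 + 4 + 8 + 16 + 256 + 1024 + 16384
= 17693



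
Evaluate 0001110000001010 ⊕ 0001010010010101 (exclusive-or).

XOR: 1 when bits differ
  0001110000001010
^ 0001010010010101
------------------
  0000100010011111
Decimal: 7178 ^ 5269 = 2207



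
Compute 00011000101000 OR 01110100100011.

OR: 1 when either bit is 1
  00011000101000
| 01110100100011
----------------
  01111100101011
Decimal: 1576 | 7459 = 7979



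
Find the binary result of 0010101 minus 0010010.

Method 1 - Direct subtraction (column by column from the right: bit − bit − borrow-in; if negative, add 2 and borrow 1 from the next column):
borrow: 0000100
        0010101
-       0010010
---------------
        0000011

Method 2 - Add two's complement:
Two's complement of 0010010: invert → 1101101, add 1 → 1101110
  0010101
+ 1101110
---------
 10000011  (end carry out of the top bit = 1)
Discarding the end carry: 0000011
Decimal check:
  0010101 = 16 + 4 + 1 = 21
  0010010 = 16 + 2 = 18
  21 - 18 = 3, and 0000011 = 2 + 1 = 3 ✓



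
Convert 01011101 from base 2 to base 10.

Sum of powers of 2 for each 1-bit:
2^0 + 2^2 + 2^3 + 2^4 + 2^6
= 1 + 4 + 8 + 16 + 64
= 93



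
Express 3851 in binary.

Using repeated division by 2:
3851 ÷ 2 = 1925 remainder 1
1925 ÷ 2 = 962 remainder 1
962 ÷ 2 = 481 remainder 0
481 ÷ 2 = 240 remainder 1
240 ÷ 2 = 120 remainder 0
120 ÷ 2 = 60 remainder 0
60 ÷ 2 = 30 remainder 0
30 ÷ 2 = 15 remainder 0
15 ÷ 2 = 7 remainder 1
7 ÷ 2 = 3 remainder 1
3 ÷ 2 = 1 remainder 1
1 ÷ 2 = 0 remainder 1
Reading remainders bottom to top: 111100001011



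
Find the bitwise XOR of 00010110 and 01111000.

XOR: 1 when bits differ
  00010110
^ 01111000
----------
  01101110
Decimal: 22 ^ 120 = 110



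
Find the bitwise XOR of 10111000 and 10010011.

XOR: 1 when bits differ
  10111000
^ 10010011
----------
  00101011
Decimal: 184 ^ 147 = 43



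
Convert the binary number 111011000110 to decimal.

Sum of powers of 2 for each 1-bit:
2^1 + 2^2 + 2^6 + 2^7 + 2^9 + 2^10 + 2^11
= 2 + 4 + 64 + 128 + 512 + 1024 + 2048
= 3782



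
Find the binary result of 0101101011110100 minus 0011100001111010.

Method 1 - Direct subtraction (column by column from the right: bit − bit − borrow-in; if negative, add 2 and borrow 1 from the next column):
borrow: 0100000011110100
        0101101011110100
-       0011100001111010
------------------------
        0010001001111010

Method 2 - Add two's complement:
Two's complement of 0011100001111010: invert → 1100011110000101, add 1 → 1100011110000110
  0101101011110100
+ 1100011110000110
------------------
 10010001001111010  (end carry out of the top bit = 1)
Discarding the end carry: 0010001001111010
Decimal check:
  0101101011110100 = 16384 + 4096 + 2048 + 512 + 128 + 64 + 32 + 16 + 4 = 23284
  0011100001111010 = 8192 + 4096 + 2048 + 64 + 32 + 16 + 8 + 2 = 14458
  23284 - 14458 = 8826, and 0010001001111010 = 8192 + 512 + 64 + 32 + 16 + 8 + 2 = 8826 ✓

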